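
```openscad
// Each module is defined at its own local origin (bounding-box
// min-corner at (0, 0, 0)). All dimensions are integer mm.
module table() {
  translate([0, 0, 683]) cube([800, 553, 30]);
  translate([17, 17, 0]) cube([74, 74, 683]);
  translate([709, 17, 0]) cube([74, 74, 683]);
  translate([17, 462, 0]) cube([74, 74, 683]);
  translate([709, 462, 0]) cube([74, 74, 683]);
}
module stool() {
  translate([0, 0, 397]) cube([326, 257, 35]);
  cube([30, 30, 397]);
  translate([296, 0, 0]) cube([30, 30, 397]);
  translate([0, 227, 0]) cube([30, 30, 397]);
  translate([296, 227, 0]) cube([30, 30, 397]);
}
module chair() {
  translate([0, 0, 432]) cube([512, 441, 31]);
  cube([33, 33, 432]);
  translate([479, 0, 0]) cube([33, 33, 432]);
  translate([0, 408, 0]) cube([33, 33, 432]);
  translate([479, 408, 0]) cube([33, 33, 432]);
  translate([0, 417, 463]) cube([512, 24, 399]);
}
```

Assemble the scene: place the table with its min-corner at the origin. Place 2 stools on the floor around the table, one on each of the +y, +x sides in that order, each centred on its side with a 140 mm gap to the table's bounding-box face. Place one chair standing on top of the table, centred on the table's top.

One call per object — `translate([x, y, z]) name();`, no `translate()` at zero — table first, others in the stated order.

table();
translate([237, 693, 0]) stool();
translate([940, 148, 0]) stool();
translate([144, 56, 713]) chair();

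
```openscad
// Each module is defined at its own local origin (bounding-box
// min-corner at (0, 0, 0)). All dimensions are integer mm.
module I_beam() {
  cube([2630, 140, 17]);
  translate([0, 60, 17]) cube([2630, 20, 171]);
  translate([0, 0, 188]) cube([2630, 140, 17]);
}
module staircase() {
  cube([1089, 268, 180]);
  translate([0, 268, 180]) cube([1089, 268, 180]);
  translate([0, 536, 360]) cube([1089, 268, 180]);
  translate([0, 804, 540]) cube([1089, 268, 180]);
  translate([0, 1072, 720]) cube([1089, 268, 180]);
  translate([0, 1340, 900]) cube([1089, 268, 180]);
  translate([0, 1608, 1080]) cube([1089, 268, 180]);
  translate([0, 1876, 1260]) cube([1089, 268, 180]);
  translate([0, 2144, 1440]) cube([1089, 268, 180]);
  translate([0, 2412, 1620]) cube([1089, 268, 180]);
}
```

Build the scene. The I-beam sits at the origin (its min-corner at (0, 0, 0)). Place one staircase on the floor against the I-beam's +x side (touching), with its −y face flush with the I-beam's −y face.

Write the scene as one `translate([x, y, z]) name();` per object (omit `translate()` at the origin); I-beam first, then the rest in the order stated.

I_beam();
translate([2630, 0, 0]) staircase();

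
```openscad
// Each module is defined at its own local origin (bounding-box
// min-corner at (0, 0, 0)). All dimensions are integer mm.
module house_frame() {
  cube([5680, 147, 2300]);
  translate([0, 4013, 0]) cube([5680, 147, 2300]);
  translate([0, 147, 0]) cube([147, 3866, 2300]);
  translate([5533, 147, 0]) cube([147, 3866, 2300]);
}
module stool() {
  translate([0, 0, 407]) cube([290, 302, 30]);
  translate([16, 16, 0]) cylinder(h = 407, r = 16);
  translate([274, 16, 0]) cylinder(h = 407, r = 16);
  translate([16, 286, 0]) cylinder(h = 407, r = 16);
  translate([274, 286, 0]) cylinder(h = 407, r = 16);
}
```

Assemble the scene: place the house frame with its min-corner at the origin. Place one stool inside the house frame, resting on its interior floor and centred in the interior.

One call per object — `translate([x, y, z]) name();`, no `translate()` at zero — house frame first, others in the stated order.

house_frame();
translate([2695, 1929, 0]) stool();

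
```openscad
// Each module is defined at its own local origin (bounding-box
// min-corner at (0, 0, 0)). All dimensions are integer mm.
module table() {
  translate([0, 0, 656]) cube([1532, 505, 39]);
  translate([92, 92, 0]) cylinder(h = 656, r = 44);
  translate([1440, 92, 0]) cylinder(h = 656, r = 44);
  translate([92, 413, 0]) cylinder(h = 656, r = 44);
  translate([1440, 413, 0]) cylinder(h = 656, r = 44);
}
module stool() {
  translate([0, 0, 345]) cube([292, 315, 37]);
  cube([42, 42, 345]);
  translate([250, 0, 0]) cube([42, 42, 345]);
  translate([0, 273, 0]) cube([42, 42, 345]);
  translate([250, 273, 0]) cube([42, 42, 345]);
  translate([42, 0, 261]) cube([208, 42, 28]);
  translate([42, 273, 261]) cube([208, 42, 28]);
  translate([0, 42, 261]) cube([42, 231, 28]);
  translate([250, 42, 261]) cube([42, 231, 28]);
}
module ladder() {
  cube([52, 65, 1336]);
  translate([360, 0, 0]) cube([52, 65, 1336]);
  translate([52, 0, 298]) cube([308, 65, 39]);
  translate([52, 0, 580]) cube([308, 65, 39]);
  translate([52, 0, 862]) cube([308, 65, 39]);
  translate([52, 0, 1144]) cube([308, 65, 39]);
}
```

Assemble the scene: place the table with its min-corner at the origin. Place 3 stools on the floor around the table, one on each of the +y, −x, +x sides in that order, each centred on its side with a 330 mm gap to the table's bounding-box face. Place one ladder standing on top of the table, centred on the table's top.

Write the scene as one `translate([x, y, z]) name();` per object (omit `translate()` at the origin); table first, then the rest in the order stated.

table();
translate([620, 835, 0]) stool();
translate([-622, 95, 0]) stool();
translate([1862, 95, 0]) stool();
translate([560, 220, 695]) ladder();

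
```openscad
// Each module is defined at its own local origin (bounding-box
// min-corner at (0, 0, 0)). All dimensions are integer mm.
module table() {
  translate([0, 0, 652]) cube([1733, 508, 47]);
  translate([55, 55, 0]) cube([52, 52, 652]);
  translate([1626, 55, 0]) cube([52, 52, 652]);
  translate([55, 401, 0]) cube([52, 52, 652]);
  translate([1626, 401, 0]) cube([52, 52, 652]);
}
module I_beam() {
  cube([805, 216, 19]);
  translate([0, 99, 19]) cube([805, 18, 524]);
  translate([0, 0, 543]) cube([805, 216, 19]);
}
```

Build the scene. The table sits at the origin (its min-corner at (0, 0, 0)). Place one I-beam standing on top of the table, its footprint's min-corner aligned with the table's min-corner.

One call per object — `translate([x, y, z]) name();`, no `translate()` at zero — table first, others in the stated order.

table();
translate([0, 0, 699]) I_beam();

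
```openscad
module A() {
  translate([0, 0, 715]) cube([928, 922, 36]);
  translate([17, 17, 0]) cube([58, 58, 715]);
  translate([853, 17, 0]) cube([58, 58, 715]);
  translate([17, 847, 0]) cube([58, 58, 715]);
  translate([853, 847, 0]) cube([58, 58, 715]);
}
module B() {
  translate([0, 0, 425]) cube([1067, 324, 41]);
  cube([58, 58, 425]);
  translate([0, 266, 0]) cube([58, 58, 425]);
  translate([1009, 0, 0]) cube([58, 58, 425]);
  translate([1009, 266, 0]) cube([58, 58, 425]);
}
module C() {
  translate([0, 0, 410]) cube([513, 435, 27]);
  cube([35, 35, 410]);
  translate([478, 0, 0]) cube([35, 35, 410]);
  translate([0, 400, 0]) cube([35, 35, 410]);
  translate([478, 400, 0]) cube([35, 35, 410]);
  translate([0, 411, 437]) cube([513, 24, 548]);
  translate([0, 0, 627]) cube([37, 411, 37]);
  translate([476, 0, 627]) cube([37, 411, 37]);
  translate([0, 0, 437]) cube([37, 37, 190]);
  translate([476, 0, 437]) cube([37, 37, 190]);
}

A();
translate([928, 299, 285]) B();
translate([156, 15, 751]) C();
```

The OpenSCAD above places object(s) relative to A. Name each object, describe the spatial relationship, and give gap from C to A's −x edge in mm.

The chair's min-x is at 156; the table's min-x is 0; gap = 156 mm.

A is a table. B is a bench. C is a chair. The bench is beside the table with their tops flush at z = 751. The chair is on top of the table. The gap from the chair to the table's −x edge is 156 mm.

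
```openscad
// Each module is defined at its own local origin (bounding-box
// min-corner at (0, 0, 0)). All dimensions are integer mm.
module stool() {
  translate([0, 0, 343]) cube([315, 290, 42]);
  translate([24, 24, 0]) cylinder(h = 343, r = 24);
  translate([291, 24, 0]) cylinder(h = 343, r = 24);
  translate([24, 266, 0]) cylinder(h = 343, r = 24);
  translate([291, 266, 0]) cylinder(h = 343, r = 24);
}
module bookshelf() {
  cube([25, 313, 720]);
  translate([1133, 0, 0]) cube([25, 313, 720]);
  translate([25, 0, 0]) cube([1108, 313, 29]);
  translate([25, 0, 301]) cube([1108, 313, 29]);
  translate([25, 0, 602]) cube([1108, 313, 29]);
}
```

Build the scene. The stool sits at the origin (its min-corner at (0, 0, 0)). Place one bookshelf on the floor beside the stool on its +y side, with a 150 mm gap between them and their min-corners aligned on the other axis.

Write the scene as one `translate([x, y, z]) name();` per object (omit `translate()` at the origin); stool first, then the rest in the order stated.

stool();
translate([0, 440, 0]) bookshelf();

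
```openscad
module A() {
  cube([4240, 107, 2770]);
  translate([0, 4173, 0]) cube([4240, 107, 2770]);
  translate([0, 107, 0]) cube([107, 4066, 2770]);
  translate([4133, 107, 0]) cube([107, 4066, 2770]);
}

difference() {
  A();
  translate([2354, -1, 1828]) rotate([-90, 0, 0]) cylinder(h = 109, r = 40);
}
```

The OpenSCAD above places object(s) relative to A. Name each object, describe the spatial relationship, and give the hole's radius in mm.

The subtracted cylinder has r = 40 mm.

A is a house frame. The house frame has a circular hole through its front wall. The hole's radius is 40 mm.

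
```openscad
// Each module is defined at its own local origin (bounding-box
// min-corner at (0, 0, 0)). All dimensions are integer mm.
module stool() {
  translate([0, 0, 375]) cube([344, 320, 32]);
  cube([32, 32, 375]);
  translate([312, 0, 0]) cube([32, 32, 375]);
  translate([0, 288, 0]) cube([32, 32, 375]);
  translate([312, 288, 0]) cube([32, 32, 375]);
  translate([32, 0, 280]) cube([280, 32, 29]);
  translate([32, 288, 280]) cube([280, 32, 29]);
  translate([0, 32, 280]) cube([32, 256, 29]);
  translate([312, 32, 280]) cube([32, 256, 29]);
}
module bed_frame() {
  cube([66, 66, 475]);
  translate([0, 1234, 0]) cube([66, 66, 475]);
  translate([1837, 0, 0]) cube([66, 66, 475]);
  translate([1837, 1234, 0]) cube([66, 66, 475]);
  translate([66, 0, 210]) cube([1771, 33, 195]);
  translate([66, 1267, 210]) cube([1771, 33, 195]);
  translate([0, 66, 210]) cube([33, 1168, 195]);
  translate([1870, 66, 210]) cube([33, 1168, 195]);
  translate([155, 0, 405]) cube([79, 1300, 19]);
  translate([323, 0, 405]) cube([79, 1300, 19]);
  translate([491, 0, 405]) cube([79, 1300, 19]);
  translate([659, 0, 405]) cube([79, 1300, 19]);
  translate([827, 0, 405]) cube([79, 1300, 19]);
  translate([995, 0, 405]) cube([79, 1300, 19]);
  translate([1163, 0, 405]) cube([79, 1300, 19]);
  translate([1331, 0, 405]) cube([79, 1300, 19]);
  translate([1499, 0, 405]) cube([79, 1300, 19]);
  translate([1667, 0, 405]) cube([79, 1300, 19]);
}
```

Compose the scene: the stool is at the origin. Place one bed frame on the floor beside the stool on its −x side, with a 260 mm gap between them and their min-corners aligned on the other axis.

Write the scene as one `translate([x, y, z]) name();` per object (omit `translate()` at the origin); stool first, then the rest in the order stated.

stool();
translate([-2163, 0, 0]) bed_frame();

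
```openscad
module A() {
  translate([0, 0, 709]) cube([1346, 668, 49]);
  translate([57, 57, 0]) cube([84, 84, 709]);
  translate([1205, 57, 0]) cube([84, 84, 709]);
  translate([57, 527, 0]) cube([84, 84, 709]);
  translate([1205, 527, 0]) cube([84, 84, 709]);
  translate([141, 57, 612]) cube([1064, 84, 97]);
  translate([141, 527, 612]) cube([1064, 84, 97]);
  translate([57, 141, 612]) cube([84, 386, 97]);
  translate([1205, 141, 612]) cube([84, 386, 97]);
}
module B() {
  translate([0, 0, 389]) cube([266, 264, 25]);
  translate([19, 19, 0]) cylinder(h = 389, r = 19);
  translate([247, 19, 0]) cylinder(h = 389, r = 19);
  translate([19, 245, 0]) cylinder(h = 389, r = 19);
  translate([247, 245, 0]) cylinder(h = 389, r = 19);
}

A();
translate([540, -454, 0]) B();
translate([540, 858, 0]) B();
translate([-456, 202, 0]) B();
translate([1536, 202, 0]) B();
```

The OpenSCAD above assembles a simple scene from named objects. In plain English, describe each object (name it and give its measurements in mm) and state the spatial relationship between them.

A is a table with a 1346×668 mm rectangular top, 49 mm thick, top surface at z = 758 mm, supported by four 84×84 mm square legs, each inset 57 mm from the nearest pair of top edges, running from the floor. Four apron rails, 84 mm thick and 97 mm tall, run between adjacent legs with their top edges flush with the underside of the top and their outer faces flush with the legs' outer faces.

B is a four-legged stool. The seat is a 266×264×25 mm slab whose top surface is at z = 414 mm; four round legs, each 38 mm in diameter, run from the floor (z = 0) to the underside of the seat, each leg's axis is inset half a diameter from the nearest pair of seat edges (so the leg's bounding box is flush with the corner).

Four stools sit around the table at the −y, +y, −x, +x sides.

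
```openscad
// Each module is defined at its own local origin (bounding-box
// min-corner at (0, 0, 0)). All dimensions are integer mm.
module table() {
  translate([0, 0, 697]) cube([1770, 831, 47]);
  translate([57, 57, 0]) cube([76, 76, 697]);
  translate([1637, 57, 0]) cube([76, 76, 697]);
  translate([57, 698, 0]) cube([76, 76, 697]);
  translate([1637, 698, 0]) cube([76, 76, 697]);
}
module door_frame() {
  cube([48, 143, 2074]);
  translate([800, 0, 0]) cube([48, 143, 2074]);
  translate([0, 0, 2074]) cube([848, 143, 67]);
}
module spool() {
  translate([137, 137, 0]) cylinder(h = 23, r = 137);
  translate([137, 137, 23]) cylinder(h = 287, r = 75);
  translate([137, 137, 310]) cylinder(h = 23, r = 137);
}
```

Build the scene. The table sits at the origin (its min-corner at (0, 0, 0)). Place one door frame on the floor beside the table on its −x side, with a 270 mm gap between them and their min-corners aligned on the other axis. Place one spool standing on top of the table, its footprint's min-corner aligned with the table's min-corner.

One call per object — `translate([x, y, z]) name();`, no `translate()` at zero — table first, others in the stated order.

table();
translate([-1118, 0, 0]) door_frame();
translate([0, 0, 744]) spool();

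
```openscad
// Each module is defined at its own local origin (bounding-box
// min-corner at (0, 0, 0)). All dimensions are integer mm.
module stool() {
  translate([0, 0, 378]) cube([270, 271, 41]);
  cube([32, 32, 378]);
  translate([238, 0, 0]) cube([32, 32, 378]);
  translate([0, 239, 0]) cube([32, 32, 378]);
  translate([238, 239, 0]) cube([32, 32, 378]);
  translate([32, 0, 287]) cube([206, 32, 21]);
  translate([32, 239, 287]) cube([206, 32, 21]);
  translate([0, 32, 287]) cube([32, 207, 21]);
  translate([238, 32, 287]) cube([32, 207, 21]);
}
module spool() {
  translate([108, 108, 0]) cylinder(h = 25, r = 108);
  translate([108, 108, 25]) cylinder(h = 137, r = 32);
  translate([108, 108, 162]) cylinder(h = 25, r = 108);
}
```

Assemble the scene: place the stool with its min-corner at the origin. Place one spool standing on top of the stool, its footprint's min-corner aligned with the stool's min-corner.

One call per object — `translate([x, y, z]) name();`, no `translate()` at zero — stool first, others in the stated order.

stool();
translate([0, 0, 419]) spool();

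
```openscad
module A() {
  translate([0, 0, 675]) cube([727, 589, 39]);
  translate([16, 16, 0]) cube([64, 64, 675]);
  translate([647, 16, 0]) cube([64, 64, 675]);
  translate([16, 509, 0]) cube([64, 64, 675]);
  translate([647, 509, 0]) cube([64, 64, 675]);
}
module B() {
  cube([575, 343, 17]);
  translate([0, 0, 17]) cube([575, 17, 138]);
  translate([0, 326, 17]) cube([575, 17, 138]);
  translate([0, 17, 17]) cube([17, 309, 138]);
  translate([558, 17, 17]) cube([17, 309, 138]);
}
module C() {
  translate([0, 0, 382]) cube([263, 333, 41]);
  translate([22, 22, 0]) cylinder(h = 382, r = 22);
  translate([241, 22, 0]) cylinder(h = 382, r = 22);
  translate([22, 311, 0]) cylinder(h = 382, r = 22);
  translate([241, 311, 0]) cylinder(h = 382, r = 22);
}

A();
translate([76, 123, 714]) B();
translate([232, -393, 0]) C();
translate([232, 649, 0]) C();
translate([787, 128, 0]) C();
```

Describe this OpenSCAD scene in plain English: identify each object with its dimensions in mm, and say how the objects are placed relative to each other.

A is a rectangular dining table. The top is 727×589×39 mm with its upper surface at z = 714 mm. It stands on four 64×64 mm square legs, each inset 16 mm from the nearest pair of top edges, running from the floor to the underside of the top.

B is an open storage box with external size 575×343×155 mm and wall thickness 17 mm (the base is also 17 mm thick). The base covers the whole footprint; the four walls stand on the base, with the y-facing walls full-width and the x-facing walls fitting between their inner faces.

C is a four-legged stool. The seat is 263×333 mm, 41 mm thick, top at z = 423 mm. It stands on four round legs, each 44 mm in diameter, from z = 0 to the seat underside, each leg's axis is inset half a diameter from the nearest pair of seat edges (so the leg's bounding box is flush with the corner).

The open box is on top of the table, centred. Three stools sit around the table at the −y, +y, +x sides.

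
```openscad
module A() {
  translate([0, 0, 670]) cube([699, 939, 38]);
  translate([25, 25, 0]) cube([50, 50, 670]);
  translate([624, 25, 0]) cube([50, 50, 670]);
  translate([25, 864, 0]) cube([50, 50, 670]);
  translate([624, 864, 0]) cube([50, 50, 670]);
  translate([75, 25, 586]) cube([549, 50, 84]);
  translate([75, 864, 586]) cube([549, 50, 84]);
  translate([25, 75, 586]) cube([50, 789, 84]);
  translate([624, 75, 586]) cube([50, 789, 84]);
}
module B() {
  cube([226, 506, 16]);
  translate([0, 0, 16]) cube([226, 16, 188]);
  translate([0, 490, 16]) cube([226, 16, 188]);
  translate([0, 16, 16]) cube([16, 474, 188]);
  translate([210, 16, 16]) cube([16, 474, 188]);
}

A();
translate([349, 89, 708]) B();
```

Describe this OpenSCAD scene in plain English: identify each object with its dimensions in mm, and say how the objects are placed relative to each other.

A is a rectangular dining table. The top is 699×939×38 mm with its upper surface at z = 708 mm. It stands on four 50×50 mm square legs, each inset 25 mm from the nearest pair of top edges, running from the floor to the underside of the top. Four apron rails, 50 mm thick and 84 mm tall, run between adjacent legs with their top edges flush with the underside of the top and their outer faces flush with the legs' outer faces.

B is an open-topped rectangular box: outside dimensions 226×506×204 mm, with a uniform wall and base thickness of 16 mm. The base is a full 226×506 slab on the floor; four walls sit on top of the base. The front and back walls (the −y and +y sides) span the full width; the two side walls fit between them.

The open box is on top of the table.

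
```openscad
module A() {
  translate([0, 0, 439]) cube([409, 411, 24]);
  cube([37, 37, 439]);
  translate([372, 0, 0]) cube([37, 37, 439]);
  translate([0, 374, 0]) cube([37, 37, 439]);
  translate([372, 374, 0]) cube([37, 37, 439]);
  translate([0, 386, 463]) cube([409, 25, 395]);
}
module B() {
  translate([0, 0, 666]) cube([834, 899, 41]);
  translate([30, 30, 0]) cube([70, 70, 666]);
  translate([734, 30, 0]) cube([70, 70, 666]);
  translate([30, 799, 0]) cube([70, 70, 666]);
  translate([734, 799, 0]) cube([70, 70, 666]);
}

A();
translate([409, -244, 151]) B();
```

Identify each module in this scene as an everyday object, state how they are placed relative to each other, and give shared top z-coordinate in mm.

A is a chair. B is a table. The table is beside the chair with their tops flush at z = 858. The shared top z-coordinate is 858 mm.

Both tops at z = 858 mm.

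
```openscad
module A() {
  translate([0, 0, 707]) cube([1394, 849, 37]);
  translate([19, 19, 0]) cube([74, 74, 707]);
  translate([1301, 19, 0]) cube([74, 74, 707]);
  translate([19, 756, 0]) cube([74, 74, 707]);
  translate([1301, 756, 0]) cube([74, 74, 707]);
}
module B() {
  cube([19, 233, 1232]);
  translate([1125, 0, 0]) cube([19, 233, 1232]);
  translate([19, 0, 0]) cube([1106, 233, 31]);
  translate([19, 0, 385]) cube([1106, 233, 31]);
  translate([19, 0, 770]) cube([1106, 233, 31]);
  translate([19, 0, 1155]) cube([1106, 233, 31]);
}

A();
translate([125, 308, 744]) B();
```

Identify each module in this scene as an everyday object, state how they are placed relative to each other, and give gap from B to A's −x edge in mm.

A is a table. B is a bookshelf. The bookshelf is on top of the table, centred. The gap from the bookshelf to the table's −x edge is 125 mm.

The bookshelf's min-x is at 125; the table's min-x is 0; gap = 125 mm.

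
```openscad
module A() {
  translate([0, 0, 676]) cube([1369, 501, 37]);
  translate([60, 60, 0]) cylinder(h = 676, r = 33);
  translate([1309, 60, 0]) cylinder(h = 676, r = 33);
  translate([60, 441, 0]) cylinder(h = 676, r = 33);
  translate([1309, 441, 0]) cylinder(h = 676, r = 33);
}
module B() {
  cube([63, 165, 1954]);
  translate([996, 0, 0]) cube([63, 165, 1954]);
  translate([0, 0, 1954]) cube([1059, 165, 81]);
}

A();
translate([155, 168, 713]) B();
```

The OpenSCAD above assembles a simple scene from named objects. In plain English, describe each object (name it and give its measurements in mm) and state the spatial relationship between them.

A is a rectangular dining table. The top is 1369×501×37 mm with its upper surface at z = 713 mm. It stands on four round legs of 66 mm diameter, each leg's bounding box inset 27 mm from the nearest pair of top edges, running from the floor to the underside of the top.

B is a rectangular door frame: two vertical jambs of 63×165 mm section, 1954 mm tall, with a clear opening 933 mm wide between their inner faces. A header 81 mm tall and 165 mm deep lies on top of the jambs and spans the full outside width.

The door frame is on top of the table, centred.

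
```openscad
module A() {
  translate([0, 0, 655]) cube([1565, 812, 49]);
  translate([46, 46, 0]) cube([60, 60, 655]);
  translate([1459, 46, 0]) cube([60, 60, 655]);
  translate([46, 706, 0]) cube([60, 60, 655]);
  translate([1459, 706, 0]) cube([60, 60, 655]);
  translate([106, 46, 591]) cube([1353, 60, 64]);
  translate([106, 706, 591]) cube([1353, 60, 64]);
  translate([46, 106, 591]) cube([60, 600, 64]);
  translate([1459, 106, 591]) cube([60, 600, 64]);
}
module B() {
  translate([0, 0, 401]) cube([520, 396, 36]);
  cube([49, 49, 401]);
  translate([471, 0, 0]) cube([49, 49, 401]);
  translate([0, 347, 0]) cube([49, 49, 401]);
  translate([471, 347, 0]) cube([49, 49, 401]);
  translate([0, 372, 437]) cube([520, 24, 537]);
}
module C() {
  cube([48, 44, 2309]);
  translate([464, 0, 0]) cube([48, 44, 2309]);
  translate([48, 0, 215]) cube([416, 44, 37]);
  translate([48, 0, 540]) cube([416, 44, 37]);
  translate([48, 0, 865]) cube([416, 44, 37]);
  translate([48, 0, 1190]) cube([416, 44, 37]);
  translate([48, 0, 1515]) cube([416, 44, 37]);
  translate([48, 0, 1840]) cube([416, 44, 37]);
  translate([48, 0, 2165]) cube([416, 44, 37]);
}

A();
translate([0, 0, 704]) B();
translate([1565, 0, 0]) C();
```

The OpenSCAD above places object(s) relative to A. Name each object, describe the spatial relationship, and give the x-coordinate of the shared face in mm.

The table's +x face and the ladder's −x face are both at x = 1565 mm.

A is a table. B is a chair. C is a ladder. The chair is on top of the table. The ladder is against the table's +x side, with their −y faces flush. The x-coordinate of the shared face is 1565 mm.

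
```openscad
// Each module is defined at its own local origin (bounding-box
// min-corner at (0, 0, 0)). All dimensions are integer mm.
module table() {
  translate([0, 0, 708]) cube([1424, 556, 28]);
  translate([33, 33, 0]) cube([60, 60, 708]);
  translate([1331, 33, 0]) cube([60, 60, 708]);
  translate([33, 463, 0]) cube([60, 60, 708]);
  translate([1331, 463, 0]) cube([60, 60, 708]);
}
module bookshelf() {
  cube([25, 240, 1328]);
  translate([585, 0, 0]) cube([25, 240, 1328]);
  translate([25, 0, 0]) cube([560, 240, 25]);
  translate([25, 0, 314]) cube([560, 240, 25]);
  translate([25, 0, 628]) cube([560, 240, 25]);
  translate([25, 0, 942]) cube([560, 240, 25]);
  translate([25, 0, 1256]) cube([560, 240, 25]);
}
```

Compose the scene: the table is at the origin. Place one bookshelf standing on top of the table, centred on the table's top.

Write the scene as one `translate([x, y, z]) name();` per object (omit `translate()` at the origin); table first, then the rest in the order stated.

table();
translate([407, 158, 736]) bookshelf();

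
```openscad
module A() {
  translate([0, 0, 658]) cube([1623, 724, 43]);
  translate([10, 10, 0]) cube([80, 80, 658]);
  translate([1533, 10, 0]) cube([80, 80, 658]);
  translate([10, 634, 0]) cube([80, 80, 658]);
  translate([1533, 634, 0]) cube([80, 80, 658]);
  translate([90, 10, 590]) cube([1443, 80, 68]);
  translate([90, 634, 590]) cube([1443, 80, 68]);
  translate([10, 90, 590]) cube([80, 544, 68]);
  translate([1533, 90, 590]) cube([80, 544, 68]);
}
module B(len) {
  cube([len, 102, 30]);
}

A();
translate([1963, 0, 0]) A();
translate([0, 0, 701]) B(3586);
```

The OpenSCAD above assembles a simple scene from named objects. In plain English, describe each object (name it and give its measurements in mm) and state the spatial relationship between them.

A is a table with a 1623×724 mm rectangular top, 43 mm thick, top surface at z = 701 mm, supported by four 80×80 mm square legs, each inset 10 mm from the nearest pair of top edges, running from the floor. Four apron rails, 80 mm thick and 68 mm tall, run between adjacent legs with their top edges flush with the underside of the top and their outer faces flush with the legs' outer faces.

B is a rectangular beam 3586 mm long (x), 102 mm deep (y), 30 mm thick (z).

The beam spans the tops of two tables placed 340 mm apart, resting at z = 701 mm.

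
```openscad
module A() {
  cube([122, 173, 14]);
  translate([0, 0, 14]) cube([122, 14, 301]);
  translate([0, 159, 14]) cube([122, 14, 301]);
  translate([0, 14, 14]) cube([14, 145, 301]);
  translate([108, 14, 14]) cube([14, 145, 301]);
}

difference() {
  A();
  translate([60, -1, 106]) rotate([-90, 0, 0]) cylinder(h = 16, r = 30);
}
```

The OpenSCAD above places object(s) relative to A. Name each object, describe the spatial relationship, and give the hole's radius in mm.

A is an open box. The open box has a circular hole through its front wall. The hole's radius is 30 mm.

The subtracted cylinder has r = 30 mm.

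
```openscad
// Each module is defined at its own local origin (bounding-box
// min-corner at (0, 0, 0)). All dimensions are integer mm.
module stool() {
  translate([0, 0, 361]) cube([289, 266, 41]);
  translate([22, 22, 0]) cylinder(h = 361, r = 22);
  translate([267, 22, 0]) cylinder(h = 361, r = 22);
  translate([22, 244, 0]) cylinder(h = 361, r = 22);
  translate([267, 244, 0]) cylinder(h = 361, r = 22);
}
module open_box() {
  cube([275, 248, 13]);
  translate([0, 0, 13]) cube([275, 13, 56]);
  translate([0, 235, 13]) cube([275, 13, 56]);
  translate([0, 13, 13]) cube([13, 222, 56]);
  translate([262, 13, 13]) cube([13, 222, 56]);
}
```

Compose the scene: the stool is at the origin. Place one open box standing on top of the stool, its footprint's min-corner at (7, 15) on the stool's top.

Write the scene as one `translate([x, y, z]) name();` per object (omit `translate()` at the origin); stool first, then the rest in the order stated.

stool();
translate([7, 15, 402]) open_box();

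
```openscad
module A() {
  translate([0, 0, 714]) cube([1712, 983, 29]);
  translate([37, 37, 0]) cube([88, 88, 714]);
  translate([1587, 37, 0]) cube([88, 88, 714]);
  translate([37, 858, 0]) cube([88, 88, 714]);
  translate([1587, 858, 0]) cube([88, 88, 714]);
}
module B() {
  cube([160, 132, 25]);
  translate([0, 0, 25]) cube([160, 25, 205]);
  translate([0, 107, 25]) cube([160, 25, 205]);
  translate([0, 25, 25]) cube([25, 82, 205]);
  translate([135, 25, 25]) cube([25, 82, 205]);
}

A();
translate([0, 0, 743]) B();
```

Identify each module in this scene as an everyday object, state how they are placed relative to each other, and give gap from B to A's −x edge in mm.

The open box's min-x is at 0; the table's min-x is 0; gap = 0 mm.

A is a table. B is an open box. The open box is on top of the table. The gap from the open box to the table's −x edge is 0 mm.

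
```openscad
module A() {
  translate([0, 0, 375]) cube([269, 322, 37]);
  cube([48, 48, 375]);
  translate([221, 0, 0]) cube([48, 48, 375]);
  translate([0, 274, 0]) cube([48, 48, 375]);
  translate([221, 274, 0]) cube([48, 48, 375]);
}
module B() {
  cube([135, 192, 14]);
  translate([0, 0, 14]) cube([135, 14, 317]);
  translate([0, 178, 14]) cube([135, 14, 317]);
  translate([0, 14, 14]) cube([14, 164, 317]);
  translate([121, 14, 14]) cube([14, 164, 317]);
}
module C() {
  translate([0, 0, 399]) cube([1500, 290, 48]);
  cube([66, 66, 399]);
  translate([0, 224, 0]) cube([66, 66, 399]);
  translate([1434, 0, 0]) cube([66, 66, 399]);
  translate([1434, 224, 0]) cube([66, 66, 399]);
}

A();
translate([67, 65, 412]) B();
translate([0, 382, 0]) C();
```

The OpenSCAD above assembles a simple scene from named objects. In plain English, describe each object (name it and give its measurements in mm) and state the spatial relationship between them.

A is a four-legged stool. The seat is 269×322 mm, 37 mm thick, top at z = 412 mm. It stands on four square legs, each 48×48 mm in cross-section, from z = 0 to the seat underside, each flush with a corner of the seat.

B is an open storage box with external size 135×192×331 mm and wall thickness 14 mm (the base is also 14 mm thick). The base covers the whole footprint; the four walls stand on the base, with the y-facing walls full-width and the x-facing walls fitting between their inner faces.

C is a bench: a 1500×290 mm seat slab, 48 mm thick, top at z = 447 mm, on four 66×66 mm square legs flush with the seat corners and standing on z = 0.

The open box is on top of the stool, centred. The bench is on the floor beside the stool on its +y side.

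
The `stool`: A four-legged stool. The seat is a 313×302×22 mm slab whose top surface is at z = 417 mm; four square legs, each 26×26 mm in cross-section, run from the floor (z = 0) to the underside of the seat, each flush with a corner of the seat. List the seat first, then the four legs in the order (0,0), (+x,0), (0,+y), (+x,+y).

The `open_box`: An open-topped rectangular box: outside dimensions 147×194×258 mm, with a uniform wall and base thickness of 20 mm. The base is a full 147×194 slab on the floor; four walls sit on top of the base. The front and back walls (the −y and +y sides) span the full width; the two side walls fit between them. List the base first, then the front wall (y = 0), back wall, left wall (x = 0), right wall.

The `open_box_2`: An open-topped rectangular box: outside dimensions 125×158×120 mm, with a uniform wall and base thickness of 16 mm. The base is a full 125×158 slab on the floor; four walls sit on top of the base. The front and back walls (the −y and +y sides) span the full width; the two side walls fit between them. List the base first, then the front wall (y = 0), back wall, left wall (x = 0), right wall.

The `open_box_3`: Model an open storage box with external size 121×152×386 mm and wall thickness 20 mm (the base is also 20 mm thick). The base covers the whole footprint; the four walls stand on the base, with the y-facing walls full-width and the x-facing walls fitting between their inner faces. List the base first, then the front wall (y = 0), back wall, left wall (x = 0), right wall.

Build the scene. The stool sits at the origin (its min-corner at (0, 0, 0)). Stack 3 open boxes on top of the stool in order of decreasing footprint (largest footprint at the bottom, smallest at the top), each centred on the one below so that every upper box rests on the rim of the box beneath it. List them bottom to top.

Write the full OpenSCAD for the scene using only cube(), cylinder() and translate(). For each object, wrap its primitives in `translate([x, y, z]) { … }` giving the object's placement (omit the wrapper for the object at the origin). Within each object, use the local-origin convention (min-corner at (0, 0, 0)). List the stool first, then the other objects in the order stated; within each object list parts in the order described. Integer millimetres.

translate([0, 0, 395]) cube([313, 302, 22]);
cube([26, 26, 395]);
translate([287, 0, 0]) cube([26, 26, 395]);
translate([0, 276, 0]) cube([26, 26, 395]);
translate([287, 276, 0]) cube([26, 26, 395]);
translate([83, 54, 417]) {
  cube([147, 194, 20]);
  translate([0, 0, 20]) cube([147, 20, 238]);
  translate([0, 174, 20]) cube([147, 20, 238]);
  translate([0, 20, 20]) cube([20, 154, 238]);
  translate([127, 20, 20]) cube([20, 154, 238]);
}
translate([94, 72, 675]) {
  cube([125, 158, 16]);
  translate([0, 0, 16]) cube([125, 16, 104]);
  translate([0, 142, 16]) cube([125, 16, 104]);
  translate([0, 16, 16]) cube([16, 126, 104]);
  translate([109, 16, 16]) cube([16, 126, 104]);
}
translate([96, 75, 795]) {
  cube([121, 152, 20]);
  translate([0, 0, 20]) cube([121, 20, 366]);
  translate([0, 132, 20]) cube([121, 20, 366]);
  translate([0, 20, 20]) cube([20, 112, 366]);
  translate([101, 20, 20]) cube([20, 112, 366]);
}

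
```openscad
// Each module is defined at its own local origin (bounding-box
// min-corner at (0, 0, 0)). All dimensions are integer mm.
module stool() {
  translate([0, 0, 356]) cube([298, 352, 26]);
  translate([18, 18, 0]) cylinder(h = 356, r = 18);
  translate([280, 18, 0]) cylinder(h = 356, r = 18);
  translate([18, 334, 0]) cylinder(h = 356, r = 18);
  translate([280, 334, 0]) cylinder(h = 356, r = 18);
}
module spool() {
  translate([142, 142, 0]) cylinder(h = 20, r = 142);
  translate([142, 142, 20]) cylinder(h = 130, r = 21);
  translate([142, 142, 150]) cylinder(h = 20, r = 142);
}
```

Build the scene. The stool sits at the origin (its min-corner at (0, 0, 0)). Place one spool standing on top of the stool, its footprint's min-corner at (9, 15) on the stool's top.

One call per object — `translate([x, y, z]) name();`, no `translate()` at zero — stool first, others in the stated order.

stool();
translate([9, 15, 382]) spool();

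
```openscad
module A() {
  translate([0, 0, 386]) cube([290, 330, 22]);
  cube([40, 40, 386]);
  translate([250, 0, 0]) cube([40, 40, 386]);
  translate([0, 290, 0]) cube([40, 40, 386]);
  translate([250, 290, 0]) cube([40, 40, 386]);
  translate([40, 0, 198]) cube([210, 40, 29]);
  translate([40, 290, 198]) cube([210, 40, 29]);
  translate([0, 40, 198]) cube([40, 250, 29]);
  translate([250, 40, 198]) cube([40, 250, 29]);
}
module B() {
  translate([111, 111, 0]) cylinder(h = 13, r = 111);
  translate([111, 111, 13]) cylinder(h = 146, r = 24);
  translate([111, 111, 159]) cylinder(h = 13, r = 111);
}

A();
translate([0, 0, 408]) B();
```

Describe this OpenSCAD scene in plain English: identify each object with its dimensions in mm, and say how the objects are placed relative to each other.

A is a four-legged stool. The seat is 290×330 mm, 22 mm thick, top at z = 408 mm. It stands on four square legs, each 40×40 mm in cross-section, from z = 0 to the seat underside, each flush with a corner of the seat. Four stretchers, 40 mm wide and 29 mm tall, connect adjacent legs with their undersides at z = 198 mm, each running between the inner faces of the legs it joins and aligned with the legs' outer faces on the other axis.

B is a spool: two coaxial disc flanges of radius 111 mm and thickness 13 mm, joined by a core cylinder of radius 24 mm and height 146 mm. The lower flange rests on z = 0 and the three cylinders share a vertical axis.

The spool is on top of the stool.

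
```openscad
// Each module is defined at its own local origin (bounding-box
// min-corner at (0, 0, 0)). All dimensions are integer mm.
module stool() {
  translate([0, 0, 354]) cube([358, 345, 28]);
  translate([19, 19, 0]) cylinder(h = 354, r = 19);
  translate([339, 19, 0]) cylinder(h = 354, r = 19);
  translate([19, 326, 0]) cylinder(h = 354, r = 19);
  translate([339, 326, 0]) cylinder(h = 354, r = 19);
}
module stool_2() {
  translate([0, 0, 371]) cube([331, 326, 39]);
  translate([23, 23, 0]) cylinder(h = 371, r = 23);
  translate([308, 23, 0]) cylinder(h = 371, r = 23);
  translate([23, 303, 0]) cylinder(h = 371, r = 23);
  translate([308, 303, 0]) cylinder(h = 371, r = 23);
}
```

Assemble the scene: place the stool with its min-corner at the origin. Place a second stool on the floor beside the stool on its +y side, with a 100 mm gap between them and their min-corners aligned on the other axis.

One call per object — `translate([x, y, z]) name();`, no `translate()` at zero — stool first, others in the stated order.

stool();
translate([0, 445, 0]) stool_2();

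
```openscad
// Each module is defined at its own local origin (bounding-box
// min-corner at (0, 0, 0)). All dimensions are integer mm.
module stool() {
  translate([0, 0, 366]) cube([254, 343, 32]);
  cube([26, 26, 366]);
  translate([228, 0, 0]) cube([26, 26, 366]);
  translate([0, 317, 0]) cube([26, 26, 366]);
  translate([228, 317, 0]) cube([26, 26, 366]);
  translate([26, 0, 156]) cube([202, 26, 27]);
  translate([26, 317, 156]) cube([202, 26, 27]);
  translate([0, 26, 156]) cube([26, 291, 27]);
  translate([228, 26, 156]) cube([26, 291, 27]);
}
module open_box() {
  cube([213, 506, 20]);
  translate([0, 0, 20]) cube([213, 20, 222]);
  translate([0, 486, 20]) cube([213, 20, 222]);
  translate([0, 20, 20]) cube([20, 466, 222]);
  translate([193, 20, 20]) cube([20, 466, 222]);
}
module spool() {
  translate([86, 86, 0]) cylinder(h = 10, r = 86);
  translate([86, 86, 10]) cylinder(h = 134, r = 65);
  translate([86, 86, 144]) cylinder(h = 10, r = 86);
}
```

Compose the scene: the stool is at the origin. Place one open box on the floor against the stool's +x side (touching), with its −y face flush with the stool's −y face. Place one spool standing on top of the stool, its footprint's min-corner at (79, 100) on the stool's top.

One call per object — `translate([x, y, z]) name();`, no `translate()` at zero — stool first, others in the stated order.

stool();
translate([254, 0, 0]) open_box();
translate([79, 100, 398]) spool();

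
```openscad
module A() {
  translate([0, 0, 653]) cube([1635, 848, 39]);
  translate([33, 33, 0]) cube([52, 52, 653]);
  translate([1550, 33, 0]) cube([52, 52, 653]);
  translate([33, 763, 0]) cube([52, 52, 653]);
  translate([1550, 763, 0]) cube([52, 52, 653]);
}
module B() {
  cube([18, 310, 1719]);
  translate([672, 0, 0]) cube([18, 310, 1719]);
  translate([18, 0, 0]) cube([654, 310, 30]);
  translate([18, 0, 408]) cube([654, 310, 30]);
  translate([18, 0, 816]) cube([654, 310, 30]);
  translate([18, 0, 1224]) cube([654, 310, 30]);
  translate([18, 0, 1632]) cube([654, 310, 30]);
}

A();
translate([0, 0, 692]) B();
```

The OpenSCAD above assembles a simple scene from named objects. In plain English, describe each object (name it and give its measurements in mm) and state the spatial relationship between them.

A is a table with a 1635×848 mm rectangular top, 39 mm thick, top surface at z = 692 mm, supported by four 52×52 mm square legs, each inset 33 mm from the nearest pair of top edges, running from the floor.

B is a bookshelf 690 mm wide overall, 310 mm deep and 1719 mm tall. The two sides are 18 mm thick vertical panels. 5 horizontal shelves of 30 mm thickness span between the inner faces of the sides; the lowest shelf sits on the floor and shelves are stacked with a clear vertical gap of 378 mm between each pair.

The bookshelf is on top of the table.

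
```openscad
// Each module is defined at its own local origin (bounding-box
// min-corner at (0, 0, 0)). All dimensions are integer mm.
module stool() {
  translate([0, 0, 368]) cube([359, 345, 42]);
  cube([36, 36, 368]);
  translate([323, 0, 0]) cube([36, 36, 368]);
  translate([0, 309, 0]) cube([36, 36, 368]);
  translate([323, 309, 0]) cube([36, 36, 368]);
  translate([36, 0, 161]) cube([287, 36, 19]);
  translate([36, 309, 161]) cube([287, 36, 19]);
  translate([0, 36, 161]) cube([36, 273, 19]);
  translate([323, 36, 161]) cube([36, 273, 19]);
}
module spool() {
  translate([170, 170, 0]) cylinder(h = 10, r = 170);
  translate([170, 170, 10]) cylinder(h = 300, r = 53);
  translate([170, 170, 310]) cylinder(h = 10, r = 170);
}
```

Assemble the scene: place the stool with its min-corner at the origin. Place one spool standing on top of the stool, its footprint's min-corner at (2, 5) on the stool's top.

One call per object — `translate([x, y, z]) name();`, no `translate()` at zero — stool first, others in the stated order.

stool();
translate([2, 5, 410]) spool();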